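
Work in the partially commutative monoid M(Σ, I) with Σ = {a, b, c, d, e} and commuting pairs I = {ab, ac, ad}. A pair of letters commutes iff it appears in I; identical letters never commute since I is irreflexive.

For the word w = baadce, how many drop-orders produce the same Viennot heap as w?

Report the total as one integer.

piece 0:b — minimal
piece 1:a — minimal
piece 2:a rests on {1:a}
piece 3:d rests on {0:b}
piece 4:c rests on {3:d}
piece 5:e rests on {2:a, 4:c}
minimal pieces: {0:b, 1:a}
ways to finish when only these pieces remain (= sum over removing one remaining piece with nothing left below it):
  1 left: {5}→1
  2 left: {2,5}→1  {4,5}→1
  3 left: {1,2,5}→1  {2,4,5}→2  {3,4,5}→1
  4 left: {0,3,4,5}→1  {1,2,4,5}→3  {2,3,4,5}→3
  placing 0:b first → 6 extensions
  placing 1:a first → 4 extensions
total linear extensions = 10

10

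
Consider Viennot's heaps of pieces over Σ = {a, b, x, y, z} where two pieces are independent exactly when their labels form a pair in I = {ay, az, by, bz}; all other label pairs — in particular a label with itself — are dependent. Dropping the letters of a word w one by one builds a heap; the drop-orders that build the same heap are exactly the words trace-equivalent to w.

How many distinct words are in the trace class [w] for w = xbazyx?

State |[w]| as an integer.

piece 0:x — minimal
piece 1:b rests on {0:x}
piece 2:a rests on {1:b}
piece 3:z rests on {0:x}
piece 4:y rests on {3:z}
piece 5:x rests on {2:a, 4:y}
minimal pieces: {0:x}
ways to finish when only these pieces remain (= sum over removing one remaining piece with nothing left below it):
  1 left: {5}→1
  2 left: {2,5}→1  {4,5}→1
  3 left: {1,2,5}→1  {2,4,5}→2  {3,4,5}→1
  4 left: {1,2,4,5}→3  {2,3,4,5}→3
  placing 0:x first → 6 extensions

6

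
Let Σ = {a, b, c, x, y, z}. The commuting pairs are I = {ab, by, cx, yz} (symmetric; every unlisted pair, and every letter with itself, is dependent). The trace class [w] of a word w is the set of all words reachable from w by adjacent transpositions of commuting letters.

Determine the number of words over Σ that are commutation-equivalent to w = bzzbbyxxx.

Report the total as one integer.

drop 0:b onto floor
drop 1:z onto {0:b}
drop 2:z onto {1:z}
drop 3:b onto {2:z}
drop 4:b onto {3:b}
drop 5:y onto floor
drop 6:x onto {4:b, 5:y}
drop 7:x onto {6:x}
drop 8:x onto {7:x}
ground layer = {0:b, 5:y}
drop-orders for the pieces not yet dropped (sum over which currently-grounded one goes next):
  1 to go: {8} 1
  2 to go: {7,8} 1
  3 to go: {6,7,8} 1
  4 to go: {4,6,7,8} 1  {5,6,7,8} 1
  5 to go: {3,4,6,7,8} 1  {4,5,6,7,8} 2
  6 to go: {2,3,4,6,7,8} 1  {3,4,5,6,7,8} 3
  7 to go: {1,2,3,4,6,7,8} 1  {2,3,4,5,6,7,8} 4
  if 0:b drops first: 5 orders
  if 5:y drops first: 1 orders
heap linearizations: 6

6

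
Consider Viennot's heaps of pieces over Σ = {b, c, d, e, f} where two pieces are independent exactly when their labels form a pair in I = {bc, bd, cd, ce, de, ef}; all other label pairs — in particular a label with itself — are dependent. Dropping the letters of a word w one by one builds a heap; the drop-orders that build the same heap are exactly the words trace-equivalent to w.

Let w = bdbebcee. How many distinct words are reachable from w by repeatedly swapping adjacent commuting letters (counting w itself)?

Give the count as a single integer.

piece 0:b — minimal
piece 1:d — minimal
piece 2:b rests on {0:b}
piece 3:e rests on {2:b}
piece 4:b rests on {3:e}
piece 5:c — minimal
piece 6:e rests on {4:b}
piece 7:e rests on {6:e}
minimal pieces: {0:b, 1:d, 5:c}
ways to finish when only these pieces remain (= sum over removing one remaining piece with nothing left below it):
  1 left: {1}→1  {5}→1  {7}→1
  2 left: {1,5}→2  {1,7}→2  {5,7}→2  {6,7}→1
  3 left: {1,5,7}→6  {1,6,7}→3  {4,6,7}→1  {5,6,7}→3
  4 left: {1,4,6,7}→4  {1,5,6,7}→12  {3,4,6,7}→1  {4,5,6,7}→4
  5 left: {1,3,4,6,7}→5  {1,4,5,6,7}→20  {2,3,4,6,7}→1  {3,4,5,6,7}→5
  6 left: {0,2,3,4,6,7}→1  {1,2,3,4,6,7}→6  {1,3,4,5,6,7}→30  {2,3,4,5,6,7}→6
  placing 0:b first → 42 extensions
  placing 1:d first → 7 extensions
  placing 5:c first → 7 extensions
total linear extensions = 56

56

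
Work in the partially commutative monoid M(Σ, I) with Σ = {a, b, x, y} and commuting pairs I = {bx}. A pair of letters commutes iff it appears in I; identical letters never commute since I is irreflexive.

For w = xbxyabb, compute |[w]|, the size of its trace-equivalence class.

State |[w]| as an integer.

3

piece 0:x — minimal
piece 1:b — minimal
piece 2:x rests on {0:x}
piece 3:y rests on {1:b, 2:x}
piece 4:a rests on {3:y}
piece 5:b rests on {4:a}
piece 6:b rests on {5:b}
minimal pieces: {0:x, 1:b}
ways to finish when only these pieces remain (= sum over removing one remaining piece with nothing left below it):
  1 left: {6}→1
  2 left: {5,6}→1
  3 left: {4,5,6}→1
  4 left: {3,4,5,6}→1
  5 left: {1,3,4,5,6}→1  {2,3,4,5,6}→1
  placing 0:x first → 2 extensions
  placing 1:b first → 1 extensions
total linear extensions = 3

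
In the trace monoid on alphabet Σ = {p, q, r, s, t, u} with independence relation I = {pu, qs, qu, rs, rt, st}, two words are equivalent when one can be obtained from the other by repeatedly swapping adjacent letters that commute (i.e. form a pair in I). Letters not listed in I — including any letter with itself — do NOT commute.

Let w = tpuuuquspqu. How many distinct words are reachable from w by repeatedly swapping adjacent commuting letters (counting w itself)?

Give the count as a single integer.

#0=t has no predecessor
#1=p depends on [0:t]
#2=u depends on [0:t]
#3=u depends on [2:u]
#4=u depends on [3:u]
#5=q depends on [1:p]
#6=u depends on [4:u]
#7=s depends on [1:p, 6:u]
#8=p depends on [5:q, 7:s]
#9=q depends on [8:p]
#10=u depends on [7:s]
sources: [0:t]
N(rest) = Σ N(rest − s) over sources s of rest; N(one piece) = 1:
  size 1 → [9]=1  [10]=1
  size 2 → [8,9]=1  [9,10]=2
  size 3 → [5,8,9]=1  [8,9,10]=3
  size 4 → [5,8,9,10]=4  [7,8,9,10]=3
  size 5 → [5,7,8,9,10]=7  [6,7,8,9,10]=3
  size 6 → [1,5,7,8,9,10]=7  [4,6,7,8,9,10]=3  [5,6,7,8,9,10]=10
  size 7 → [1,5,6,7,8,9,10]=17  [3,4,6,7,8,9,10]=3  [4,5,6,7,8,9,10]=13
  size 8 → [1,4,5,6,7,8,9,10]=30  [2,3,4,6,7,8,9,10]=3  [3,4,5,6,7,8,9,10]=16
  size 9 → [1,3,4,5,6,7,8,9,10]=46  [2,3,4,5,6,7,8,9,10]=19
  first=0(t) contributes 65

65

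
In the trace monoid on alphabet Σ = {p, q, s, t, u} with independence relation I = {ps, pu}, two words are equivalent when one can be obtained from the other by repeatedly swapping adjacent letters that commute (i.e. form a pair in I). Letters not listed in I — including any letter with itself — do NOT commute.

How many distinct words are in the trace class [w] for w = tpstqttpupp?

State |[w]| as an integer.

8

0(t) covers ∅
1(p) covers 0:t
2(s) covers 0:t
3(t) covers 1:p, 2:s
4(q) covers 3:t
5(t) covers 4:q
6(t) covers 5:t
7(p) covers 6:t
8(u) covers 6:t
9(p) covers 7:p
10(p) covers 9:p
floor of heap: 0:t
completions by unplaced set U, small U first (add the entries for U minus each lowest piece of U):
  |U|=1: {8}:1  {10}:1
  |U|=2: {8,10}:2  {9,10}:1
  |U|=3: {7,9,10}:1  {8,9,10}:3
  |U|=4: {7,8,9,10}:4
  |U|=5: {6,7,8,9,10}:4
  |U|=6: {5,6,7,8,9,10}:4
  |U|=7: {4,5,6,7,8,9,10}:4
  |U|=8: {3,4,5,6,7,8,9,10}:4
  |U|=9: {1,3,4,5,6,7,8,9,10}:4  {2,3,4,5,6,7,8,9,10}:4
  start at 0(t): 8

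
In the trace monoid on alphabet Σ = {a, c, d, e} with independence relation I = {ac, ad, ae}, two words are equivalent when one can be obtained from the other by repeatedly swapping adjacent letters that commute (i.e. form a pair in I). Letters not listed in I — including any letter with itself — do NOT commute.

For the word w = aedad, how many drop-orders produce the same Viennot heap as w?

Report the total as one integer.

drop 0:a onto floor
drop 1:e onto floor
drop 2:d onto {1:e}
drop 3:a onto {0:a}
drop 4:d onto {2:d}
ground layer = {0:a, 1:e}
drop-orders for the pieces not yet dropped (sum over which currently-grounded one goes next):
  1 to go: {3} 1  {4} 1
  2 to go: {0,3} 1  {2,4} 1  {3,4} 2
  3 to go: {0,3,4} 3  {1,2,4} 1  {2,3,4} 3
  if 0:a drops first: 4 orders
  if 1:e drops first: 6 orders
heap linearizations: 10

10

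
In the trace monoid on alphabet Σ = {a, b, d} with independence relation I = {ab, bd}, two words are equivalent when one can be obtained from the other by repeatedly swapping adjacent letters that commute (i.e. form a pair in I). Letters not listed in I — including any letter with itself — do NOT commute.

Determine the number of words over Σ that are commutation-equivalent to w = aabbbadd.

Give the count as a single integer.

56

piece 0:a — minimal
piece 1:a rests on {0:a}
piece 2:b — minimal
piece 3:b rests on {2:b}
piece 4:b rests on {3:b}
piece 5:a rests on {1:a}
piece 6:d rests on {5:a}
piece 7:d rests on {6:d}
minimal pieces: {0:a, 2:b}
ways to finish when only these pieces remain (= sum over removing one remaining piece with nothing left below it):
  1 left: {4}→1  {7}→1
  2 left: {3,4}→1  {4,7}→2  {6,7}→1
  3 left: {2,3,4}→1  {3,4,7}→3  {4,6,7}→3  {5,6,7}→1
  4 left: {1,5,6,7}→1  {2,3,4,7}→4  {3,4,6,7}→6  {4,5,6,7}→4
  5 left: {0,1,5,6,7}→1  {1,4,5,6,7}→5  {2,3,4,6,7}→10  {3,4,5,6,7}→10
  6 left: {0,1,4,5,6,7}→6  {1,3,4,5,6,7}→15  {2,3,4,5,6,7}→20
  placing 0:a first → 35 extensions
  placing 2:b first → 21 extensions
total linear extensions = 56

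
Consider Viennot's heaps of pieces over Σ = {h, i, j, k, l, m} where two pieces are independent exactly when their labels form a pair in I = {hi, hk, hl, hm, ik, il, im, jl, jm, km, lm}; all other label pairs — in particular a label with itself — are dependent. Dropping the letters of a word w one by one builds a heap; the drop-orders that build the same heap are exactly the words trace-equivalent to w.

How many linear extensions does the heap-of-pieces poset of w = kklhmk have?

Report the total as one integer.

30

piece 0:k — minimal
piece 1:k rests on {0:k}
piece 2:l rests on {1:k}
piece 3:h — minimal
piece 4:m — minimal
piece 5:k rests on {2:l}
minimal pieces: {0:k, 3:h, 4:m}
ways to finish when only these pieces remain (= sum over removing one remaining piece with nothing left below it):
  1 left: {3}→1  {4}→1  {5}→1
  2 left: {2,5}→1  {3,4}→2  {3,5}→2  {4,5}→2
  3 left: {1,2,5}→1  {2,3,5}→3  {2,4,5}→3  {3,4,5}→6
  4 left: {0,1,2,5}→1  {1,2,3,5}→4  {1,2,4,5}→4  {2,3,4,5}→12
  placing 0:k first → 20 extensions
  placing 3:h first → 5 extensions
  placing 4:m first → 5 extensions
total linear extensions = 30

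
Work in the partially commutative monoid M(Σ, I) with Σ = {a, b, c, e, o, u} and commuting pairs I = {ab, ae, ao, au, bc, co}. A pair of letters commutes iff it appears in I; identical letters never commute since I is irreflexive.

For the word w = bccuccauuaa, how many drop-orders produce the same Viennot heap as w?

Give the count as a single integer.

drop 0:b onto floor
drop 1:c onto floor
drop 2:c onto {1:c}
drop 3:u onto {0:b, 2:c}
drop 4:c onto {3:u}
drop 5:c onto {4:c}
drop 6:a onto {5:c}
drop 7:u onto {5:c}
drop 8:u onto {7:u}
drop 9:a onto {6:a}
drop 10:a onto {9:a}
ground layer = {0:b, 1:c}
drop-orders for the pieces not yet dropped (sum over which currently-grounded one goes next):
  1 to go: {8} 1  {10} 1
  2 to go: {7,8} 1  {8,10} 2  {9,10} 1
  3 to go: {6,9,10} 1  {7,8,10} 3  {8,9,10} 3
  4 to go: {6,8,9,10} 4  {7,8,9,10} 6
  5 to go: {6,7,8,9,10} 10
  6 to go: {5,6,7,8,9,10} 10
  7 to go: {4,5,6,7,8,9,10} 10
  8 to go: {3,4,5,6,7,8,9,10} 10
  9 to go: {0,3,4,5,6,7,8,9,10} 10  {2,3,4,5,6,7,8,9,10} 10
  if 0:b drops first: 10 orders
  if 1:c drops first: 20 orders
heap linearizations: 30

30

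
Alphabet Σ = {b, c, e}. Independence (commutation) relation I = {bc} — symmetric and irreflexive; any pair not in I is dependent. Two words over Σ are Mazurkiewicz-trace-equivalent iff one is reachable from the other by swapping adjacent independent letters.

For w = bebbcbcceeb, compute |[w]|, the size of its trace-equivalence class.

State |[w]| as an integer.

20

piece 0:b — minimal
piece 1:e rests on {0:b}
piece 2:b rests on {1:e}
piece 3:b rests on {2:b}
piece 4:c rests on {1:e}
piece 5:b rests on {3:b}
piece 6:c rests on {4:c}
piece 7:c rests on {6:c}
piece 8:e rests on {5:b, 7:c}
piece 9:e rests on {8:e}
piece 10:b rests on {9:e}
minimal pieces: {0:b}
ways to finish when only these pieces remain (= sum over removing one remaining piece with nothing left below it):
  1 left: {10}→1
  2 left: {9,10}→1
  3 left: {8,9,10}→1
  4 left: {5,8,9,10}→1  {7,8,9,10}→1
  5 left: {3,5,8,9,10}→1  {5,7,8,9,10}→2  {6,7,8,9,10}→1
  6 left: {2,3,5,8,9,10}→1  {3,5,7,8,9,10}→3  {4,6,7,8,9,10}→1  {5,6,7,8,9,10}→3
  7 left: {2,3,5,7,8,9,10}→4  {3,5,6,7,8,9,10}→6  {4,5,6,7,8,9,10}→4
  8 left: {2,3,5,6,7,8,9,10}→10  {3,4,5,6,7,8,9,10}→10
  9 left: {2,3,4,5,6,7,8,9,10}→20
  placing 0:b first → 20 extensions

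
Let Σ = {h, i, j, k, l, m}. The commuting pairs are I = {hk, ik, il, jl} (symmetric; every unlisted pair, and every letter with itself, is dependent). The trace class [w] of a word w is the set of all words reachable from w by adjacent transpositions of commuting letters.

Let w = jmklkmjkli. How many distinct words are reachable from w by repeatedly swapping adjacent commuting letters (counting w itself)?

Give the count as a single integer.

#0=j has no predecessor
#1=m depends on [0:j]
#2=k depends on [1:m]
#3=l depends on [2:k]
#4=k depends on [3:l]
#5=m depends on [4:k]
#6=j depends on [5:m]
#7=k depends on [6:j]
#8=l depends on [7:k]
#9=i depends on [6:j]
sources: [0:j]
N(rest) = Σ N(rest − s) over sources s of rest; N(one piece) = 1:
  size 1 → [8]=1  [9]=1
  size 2 → [7,8]=1  [8,9]=2
  size 3 → [7,8,9]=3
  size 4 → [6,7,8,9]=3
  size 5 → [5,6,7,8,9]=3
  size 6 → [4,5,6,7,8,9]=3
  size 7 → [3,4,5,6,7,8,9]=3
  size 8 → [2,3,4,5,6,7,8,9]=3
  first=0(j) contributes 3

3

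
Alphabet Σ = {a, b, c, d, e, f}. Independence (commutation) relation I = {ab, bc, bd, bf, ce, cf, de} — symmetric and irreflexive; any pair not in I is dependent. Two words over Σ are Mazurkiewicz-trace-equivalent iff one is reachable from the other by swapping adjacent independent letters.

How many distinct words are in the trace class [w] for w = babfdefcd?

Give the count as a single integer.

piece 0:b — minimal
piece 1:a — minimal
piece 2:b rests on {0:b}
piece 3:f rests on {1:a}
piece 4:d rests on {3:f}
piece 5:e rests on {2:b, 3:f}
piece 6:f rests on {4:d, 5:e}
piece 7:c rests on {4:d}
piece 8:d rests on {6:f, 7:c}
minimal pieces: {0:b, 1:a}
ways to finish when only these pieces remain (= sum over removing one remaining piece with nothing left below it):
  1 left: {8}→1
  2 left: {6,8}→1  {7,8}→1
  3 left: {5,6,8}→1  {6,7,8}→2
  4 left: {2,5,6,8}→1  {4,6,7,8}→2  {5,6,7,8}→3
  5 left: {0,2,5,6,8}→1  {2,5,6,7,8}→4  {4,5,6,7,8}→5
  6 left: {0,2,5,6,7,8}→5  {2,4,5,6,7,8}→9  {3,4,5,6,7,8}→5
  7 left: {0,2,4,5,6,7,8}→14  {1,3,4,5,6,7,8}→5  {2,3,4,5,6,7,8}→14
  placing 0:b first → 19 extensions
  placing 1:a first → 28 extensions
total linear extensions = 47

47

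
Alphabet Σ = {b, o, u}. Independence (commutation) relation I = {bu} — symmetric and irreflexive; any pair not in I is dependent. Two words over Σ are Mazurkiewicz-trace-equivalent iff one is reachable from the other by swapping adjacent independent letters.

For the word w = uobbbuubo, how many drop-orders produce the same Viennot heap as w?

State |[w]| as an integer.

15

drop 0:u onto floor
drop 1:o onto {0:u}
drop 2:b onto {1:o}
drop 3:b onto {2:b}
drop 4:b onto {3:b}
drop 5:u onto {1:o}
drop 6:u onto {5:u}
drop 7:b onto {4:b}
drop 8:o onto {6:u, 7:b}
ground layer = {0:u}
drop-orders for the pieces not yet dropped (sum over which currently-grounded one goes next):
  1 to go: {8} 1
  2 to go: {6,8} 1  {7,8} 1
  3 to go: {4,7,8} 1  {5,6,8} 1  {6,7,8} 2
  4 to go: {3,4,7,8} 1  {4,6,7,8} 3  {5,6,7,8} 3
  5 to go: {2,3,4,7,8} 1  {3,4,6,7,8} 4  {4,5,6,7,8} 6
  6 to go: {2,3,4,6,7,8} 5  {3,4,5,6,7,8} 10
  7 to go: {2,3,4,5,6,7,8} 15
  if 0:u drops first: 15 orders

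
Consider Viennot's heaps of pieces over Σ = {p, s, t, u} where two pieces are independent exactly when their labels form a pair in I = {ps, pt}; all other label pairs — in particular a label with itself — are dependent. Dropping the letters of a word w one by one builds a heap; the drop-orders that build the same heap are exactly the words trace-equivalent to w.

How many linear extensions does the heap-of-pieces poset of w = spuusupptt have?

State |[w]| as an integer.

12

piece 0:s — minimal
piece 1:p — minimal
piece 2:u rests on {0:s, 1:p}
piece 3:u rests on {2:u}
piece 4:s rests on {3:u}
piece 5:u rests on {4:s}
piece 6:p rests on {5:u}
piece 7:p rests on {6:p}
piece 8:t rests on {5:u}
piece 9:t rests on {8:t}
minimal pieces: {0:s, 1:p}
ways to finish when only these pieces remain (= sum over removing one remaining piece with nothing left below it):
  1 left: {7}→1  {9}→1
  2 left: {6,7}→1  {7,9}→2  {8,9}→1
  3 left: {6,7,9}→3  {7,8,9}→3
  4 left: {6,7,8,9}→6
  5 left: {5,6,7,8,9}→6
  6 left: {4,5,6,7,8,9}→6
  7 left: {3,4,5,6,7,8,9}→6
  8 left: {2,3,4,5,6,7,8,9}→6
  placing 0:s first → 6 extensions
  placing 1:p first → 6 extensions
total linear extensions = 12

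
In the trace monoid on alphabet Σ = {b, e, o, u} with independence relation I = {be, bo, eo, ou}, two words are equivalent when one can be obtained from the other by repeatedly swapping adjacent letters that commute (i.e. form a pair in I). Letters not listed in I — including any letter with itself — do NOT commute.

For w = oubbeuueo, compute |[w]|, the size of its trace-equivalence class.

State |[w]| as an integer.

108

0(o) covers ∅
1(u) covers ∅
2(b) covers 1:u
3(b) covers 2:b
4(e) covers 1:u
5(u) covers 3:b, 4:e
6(u) covers 5:u
7(e) covers 6:u
8(o) covers 0:o
floor of heap: 0:o, 1:u
completions by unplaced set U, small U first (add the entries for U minus each lowest piece of U):
  |U|=1: {7}:1  {8}:1
  |U|=2: {0,8}:1  {6,7}:1  {7,8}:2
  |U|=3: {0,7,8}:3  {5,6,7}:1  {6,7,8}:3
  |U|=4: {0,6,7,8}:6  {3,5,6,7}:1  {4,5,6,7}:1  {5,6,7,8}:4
  |U|=5: {0,5,6,7,8}:10  {2,3,5,6,7}:1  {3,4,5,6,7}:2  {3,5,6,7,8}:5  {4,5,6,7,8}:5
  |U|=6: {0,3,5,6,7,8}:15  {0,4,5,6,7,8}:15  {2,3,4,5,6,7}:3  {2,3,5,6,7,8}:6  {3,4,5,6,7,8}:12
  |U|=7: {0,2,3,5,6,7,8}:21  {0,3,4,5,6,7,8}:42  {1,2,3,4,5,6,7}:3  {2,3,4,5,6,7,8}:21
  start at 0(o): 24
  start at 1(u): 84
sum over floor = 108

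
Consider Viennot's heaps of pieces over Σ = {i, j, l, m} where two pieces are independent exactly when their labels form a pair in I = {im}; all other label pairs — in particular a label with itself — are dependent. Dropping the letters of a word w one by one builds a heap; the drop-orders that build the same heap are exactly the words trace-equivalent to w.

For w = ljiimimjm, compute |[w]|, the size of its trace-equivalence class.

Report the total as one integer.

10

piece 0:l — minimal
piece 1:j rests on {0:l}
piece 2:i rests on {1:j}
piece 3:i rests on {2:i}
piece 4:m rests on {1:j}
piece 5:i rests on {3:i}
piece 6:m rests on {4:m}
piece 7:j rests on {5:i, 6:m}
piece 8:m rests on {7:j}
minimal pieces: {0:l}
ways to finish when only these pieces remain (= sum over removing one remaining piece with nothing left below it):
  1 left: {8}→1
  2 left: {7,8}→1
  3 left: {5,7,8}→1  {6,7,8}→1
  4 left: {3,5,7,8}→1  {4,6,7,8}→1  {5,6,7,8}→2
  5 left: {2,3,5,7,8}→1  {3,5,6,7,8}→3  {4,5,6,7,8}→3
  6 left: {2,3,5,6,7,8}→4  {3,4,5,6,7,8}→6
  7 left: {2,3,4,5,6,7,8}→10
  placing 0:l first → 10 extensions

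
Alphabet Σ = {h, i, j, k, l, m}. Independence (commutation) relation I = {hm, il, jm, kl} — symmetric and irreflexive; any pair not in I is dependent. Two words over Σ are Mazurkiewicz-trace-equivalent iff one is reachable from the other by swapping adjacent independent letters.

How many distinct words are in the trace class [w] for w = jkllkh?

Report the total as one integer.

6

piece 0:j — minimal
piece 1:k rests on {0:j}
piece 2:l rests on {0:j}
piece 3:l rests on {2:l}
piece 4:k rests on {1:k}
piece 5:h rests on {3:l, 4:k}
minimal pieces: {0:j}
ways to finish when only these pieces remain (= sum over removing one remaining piece with nothing left below it):
  1 left: {5}→1
  2 left: {3,5}→1  {4,5}→1
  3 left: {1,4,5}→1  {2,3,5}→1  {3,4,5}→2
  4 left: {1,3,4,5}→3  {2,3,4,5}→3
  placing 0:j first → 6 extensions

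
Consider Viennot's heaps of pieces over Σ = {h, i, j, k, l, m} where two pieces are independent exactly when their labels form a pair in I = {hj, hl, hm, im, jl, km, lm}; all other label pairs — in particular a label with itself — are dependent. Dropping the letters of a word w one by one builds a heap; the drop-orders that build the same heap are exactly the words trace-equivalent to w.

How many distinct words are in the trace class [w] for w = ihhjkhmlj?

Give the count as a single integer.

0(i) covers ∅
1(h) covers 0:i
2(h) covers 1:h
3(j) covers 0:i
4(k) covers 2:h, 3:j
5(h) covers 4:k
6(m) covers 3:j
7(l) covers 4:k
8(j) covers 4:k, 6:m
floor of heap: 0:i
completions by unplaced set U, small U first (add the entries for U minus each lowest piece of U):
  |U|=1: {5}:1  {7}:1  {8}:1
  |U|=2: {5,7}:2  {5,8}:2  {6,8}:1  {7,8}:2
  |U|=3: {5,6,8}:3  {5,7,8}:6  {6,7,8}:3
  |U|=4: {4,5,7,8}:6  {5,6,7,8}:12
  |U|=5: {2,4,5,7,8}:6  {4,5,6,7,8}:18
  |U|=6: {1,2,4,5,7,8}:6  {2,4,5,6,7,8}:24  {3,4,5,6,7,8}:18
  |U|=7: {1,2,4,5,6,7,8}:30  {2,3,4,5,6,7,8}:42
  start at 0(i): 72

72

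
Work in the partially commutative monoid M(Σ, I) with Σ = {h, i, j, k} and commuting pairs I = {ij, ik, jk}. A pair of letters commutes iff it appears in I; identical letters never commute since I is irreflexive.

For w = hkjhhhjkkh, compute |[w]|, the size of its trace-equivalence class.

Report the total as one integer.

6

#0=h has no predecessor
#1=k depends on [0:h]
#2=j depends on [0:h]
#3=h depends on [1:k, 2:j]
#4=h depends on [3:h]
#5=h depends on [4:h]
#6=j depends on [5:h]
#7=k depends on [5:h]
#8=k depends on [7:k]
#9=h depends on [6:j, 8:k]
sources: [0:h]
N(rest) = Σ N(rest − s) over sources s of rest; N(one piece) = 1:
  size 1 → [9]=1
  size 2 → [6,9]=1  [8,9]=1
  size 3 → [6,8,9]=2  [7,8,9]=1
  size 4 → [6,7,8,9]=3
  size 5 → [5,6,7,8,9]=3
  size 6 → [4,5,6,7,8,9]=3
  size 7 → [3,4,5,6,7,8,9]=3
  size 8 → [1,3,4,5,6,7,8,9]=3  [2,3,4,5,6,7,8,9]=3
  first=0(h) contributes 6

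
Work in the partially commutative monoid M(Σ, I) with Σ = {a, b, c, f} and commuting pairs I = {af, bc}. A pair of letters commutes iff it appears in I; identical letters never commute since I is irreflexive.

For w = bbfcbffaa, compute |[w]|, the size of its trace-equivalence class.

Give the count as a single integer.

piece 0:b — minimal
piece 1:b rests on {0:b}
piece 2:f rests on {1:b}
piece 3:c rests on {2:f}
piece 4:b rests on {2:f}
piece 5:f rests on {3:c, 4:b}
piece 6:f rests on {5:f}
piece 7:a rests on {3:c, 4:b}
piece 8:a rests on {7:a}
minimal pieces: {0:b}
ways to finish when only these pieces remain (= sum over removing one remaining piece with nothing left below it):
  1 left: {6}→1  {8}→1
  2 left: {5,6}→1  {6,8}→2  {7,8}→1
  3 left: {5,6,8}→3  {6,7,8}→3
  4 left: {5,6,7,8}→6
  5 left: {3,5,6,7,8}→6  {4,5,6,7,8}→6
  6 left: {3,4,5,6,7,8}→12
  7 left: {2,3,4,5,6,7,8}→12
  placing 0:b first → 12 extensions

12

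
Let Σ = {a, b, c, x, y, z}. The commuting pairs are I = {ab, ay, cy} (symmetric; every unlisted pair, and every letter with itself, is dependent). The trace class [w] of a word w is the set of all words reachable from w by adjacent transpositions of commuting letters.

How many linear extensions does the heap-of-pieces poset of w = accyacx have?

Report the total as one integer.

6

#0=a has no predecessor
#1=c depends on [0:a]
#2=c depends on [1:c]
#3=y has no predecessor
#4=a depends on [2:c]
#5=c depends on [4:a]
#6=x depends on [3:y, 5:c]
sources: [0:a, 3:y]
N(rest) = Σ N(rest − s) over sources s of rest; N(one piece) = 1:
  size 1 → [6]=1
  size 2 → [3,6]=1  [5,6]=1
  size 3 → [3,5,6]=2  [4,5,6]=1
  size 4 → [2,4,5,6]=1  [3,4,5,6]=3
  size 5 → [1,2,4,5,6]=1  [2,3,4,5,6]=4
  first=0(a) contributes 5
  first=3(y) contributes 1
|[w]| = 6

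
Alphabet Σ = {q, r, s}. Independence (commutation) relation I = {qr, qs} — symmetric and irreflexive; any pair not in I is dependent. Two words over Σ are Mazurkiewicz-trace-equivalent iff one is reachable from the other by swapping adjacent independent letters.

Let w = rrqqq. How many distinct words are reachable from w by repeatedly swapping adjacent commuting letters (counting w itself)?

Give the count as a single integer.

10

drop 0:r onto floor
drop 1:r onto {0:r}
drop 2:q onto floor
drop 3:q onto {2:q}
drop 4:q onto {3:q}
ground layer = {0:r, 2:q}
drop-orders for the pieces not yet dropped (sum over which currently-grounded one goes next):
  1 to go: {1} 1  {4} 1
  2 to go: {0,1} 1  {1,4} 2  {3,4} 1
  3 to go: {0,1,4} 3  {1,3,4} 3  {2,3,4} 1
  if 0:r drops first: 4 orders
  if 2:q drops first: 6 orders
heap linearizations: 10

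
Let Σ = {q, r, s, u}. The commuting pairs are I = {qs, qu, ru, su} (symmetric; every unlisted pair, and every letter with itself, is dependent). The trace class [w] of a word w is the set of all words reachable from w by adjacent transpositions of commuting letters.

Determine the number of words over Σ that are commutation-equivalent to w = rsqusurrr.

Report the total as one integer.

0(r) covers ∅
1(s) covers 0:r
2(q) covers 0:r
3(u) covers ∅
4(s) covers 1:s
5(u) covers 3:u
6(r) covers 2:q, 4:s
7(r) covers 6:r
8(r) covers 7:r
floor of heap: 0:r, 3:u
completions by unplaced set U, small U first (add the entries for U minus each lowest piece of U):
  |U|=1: {5}:1  {8}:1
  |U|=2: {3,5}:1  {5,8}:2  {7,8}:1
  |U|=3: {3,5,8}:3  {5,7,8}:3  {6,7,8}:1
  |U|=4: {2,6,7,8}:1  {3,5,7,8}:6  {4,6,7,8}:1  {5,6,7,8}:4
  |U|=5: {1,4,6,7,8}:1  {2,4,6,7,8}:2  {2,5,6,7,8}:5  {3,5,6,7,8}:10  {4,5,6,7,8}:5
  |U|=6: {1,2,4,6,7,8}:3  {1,4,5,6,7,8}:6  {2,3,5,6,7,8}:15  {2,4,5,6,7,8}:12  {3,4,5,6,7,8}:15
  |U|=7: {0,1,2,4,6,7,8}:3  {1,2,4,5,6,7,8}:21  {1,3,4,5,6,7,8}:21  {2,3,4,5,6,7,8}:42
  start at 0(r): 84
  start at 3(u): 24
sum over floor = 108

108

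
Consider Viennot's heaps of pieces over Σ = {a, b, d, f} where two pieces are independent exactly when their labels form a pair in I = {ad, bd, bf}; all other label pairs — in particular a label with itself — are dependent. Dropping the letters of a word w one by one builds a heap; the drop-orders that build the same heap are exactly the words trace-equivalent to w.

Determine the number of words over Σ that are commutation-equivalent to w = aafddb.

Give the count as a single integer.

piece 0:a — minimal
piece 1:a rests on {0:a}
piece 2:f rests on {1:a}
piece 3:d rests on {2:f}
piece 4:d rests on {3:d}
piece 5:b rests on {1:a}
minimal pieces: {0:a}
ways to finish when only these pieces remain (= sum over removing one remaining piece with nothing left below it):
  1 left: {4}→1  {5}→1
  2 left: {3,4}→1  {4,5}→2
  3 left: {2,3,4}→1  {3,4,5}→3
  4 left: {2,3,4,5}→4
  placing 0:a first → 4 extensions

4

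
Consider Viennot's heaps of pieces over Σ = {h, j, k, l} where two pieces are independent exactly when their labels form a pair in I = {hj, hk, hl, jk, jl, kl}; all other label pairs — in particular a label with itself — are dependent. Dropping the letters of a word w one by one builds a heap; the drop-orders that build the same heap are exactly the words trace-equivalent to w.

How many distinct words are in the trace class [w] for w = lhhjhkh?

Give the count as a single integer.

210

0(l) covers ∅
1(h) covers ∅
2(h) covers 1:h
3(j) covers ∅
4(h) covers 2:h
5(k) covers ∅
6(h) covers 4:h
floor of heap: 0:l, 1:h, 3:j, 5:k
completions by unplaced set U, small U first (add the entries for U minus each lowest piece of U):
  |U|=1: {0}:1  {3}:1  {5}:1  {6}:1
  |U|=2: {0,3}:2  {0,5}:2  {0,6}:2  {3,5}:2  {3,6}:2  {4,6}:1  {5,6}:2
  |U|=3: {0,3,5}:6  {0,3,6}:6  {0,4,6}:3  {0,5,6}:6  {2,4,6}:1  {3,4,6}:3  {3,5,6}:6  {4,5,6}:3
  |U|=4: {0,2,4,6}:4  {0,3,4,6}:12  {0,3,5,6}:24  {0,4,5,6}:12  {1,2,4,6}:1  {2,3,4,6}:4  {2,4,5,6}:4  {3,4,5,6}:12
  |U|=5: {0,1,2,4,6}:5  {0,2,3,4,6}:20  {0,2,4,5,6}:20  {0,3,4,5,6}:60  {1,2,3,4,6}:5  {1,2,4,5,6}:5  {2,3,4,5,6}:20
  start at 0(l): 30
  start at 1(h): 120
  start at 3(j): 30
  start at 5(k): 30
sum over floor = 210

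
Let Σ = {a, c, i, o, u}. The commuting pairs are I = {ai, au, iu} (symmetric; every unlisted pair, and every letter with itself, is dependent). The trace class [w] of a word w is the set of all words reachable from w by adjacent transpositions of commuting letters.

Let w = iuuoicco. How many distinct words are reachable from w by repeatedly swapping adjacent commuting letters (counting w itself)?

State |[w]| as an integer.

0(i) covers ∅
1(u) covers ∅
2(u) covers 1:u
3(o) covers 0:i, 2:u
4(i) covers 3:o
5(c) covers 4:i
6(c) covers 5:c
7(o) covers 6:c
floor of heap: 0:i, 1:u
completions by unplaced set U, small U first (add the entries for U minus each lowest piece of U):
  |U|=1: {7}:1
  |U|=2: {6,7}:1
  |U|=3: {5,6,7}:1
  |U|=4: {4,5,6,7}:1
  |U|=5: {3,4,5,6,7}:1
  |U|=6: {0,3,4,5,6,7}:1  {2,3,4,5,6,7}:1
  start at 0(i): 1
  start at 1(u): 2
sum over floor = 3

3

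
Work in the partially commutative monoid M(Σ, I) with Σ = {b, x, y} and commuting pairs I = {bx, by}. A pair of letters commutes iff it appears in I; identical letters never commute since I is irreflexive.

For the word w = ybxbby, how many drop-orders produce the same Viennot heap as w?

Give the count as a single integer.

20

0(y) covers ∅
1(b) covers ∅
2(x) covers 0:y
3(b) covers 1:b
4(b) covers 3:b
5(y) covers 2:x
floor of heap: 0:y, 1:b
completions by unplaced set U, small U first (add the entries for U minus each lowest piece of U):
  |U|=1: {4}:1  {5}:1
  |U|=2: {2,5}:1  {3,4}:1  {4,5}:2
  |U|=3: {0,2,5}:1  {1,3,4}:1  {2,4,5}:3  {3,4,5}:3
  |U|=4: {0,2,4,5}:4  {1,3,4,5}:4  {2,3,4,5}:6
  start at 0(y): 10
  start at 1(b): 10
sum over floor = 20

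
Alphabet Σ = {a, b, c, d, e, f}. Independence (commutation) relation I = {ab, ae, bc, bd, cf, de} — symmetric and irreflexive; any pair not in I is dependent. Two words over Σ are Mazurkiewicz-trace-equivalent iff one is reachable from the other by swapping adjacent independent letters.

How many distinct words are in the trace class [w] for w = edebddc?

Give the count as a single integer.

drop 0:e onto floor
drop 1:d onto floor
drop 2:e onto {0:e}
drop 3:b onto {2:e}
drop 4:d onto {1:d}
drop 5:d onto {4:d}
drop 6:c onto {2:e, 5:d}
ground layer = {0:e, 1:d}
drop-orders for the pieces not yet dropped (sum over which currently-grounded one goes next):
  1 to go: {3} 1  {6} 1
  2 to go: {3,6} 2  {5,6} 1
  3 to go: {2,3,6} 2  {3,5,6} 3  {4,5,6} 1
  4 to go: {0,2,3,6} 2  {1,4,5,6} 1  {2,3,5,6} 5  {3,4,5,6} 4
  5 to go: {0,2,3,5,6} 7  {1,3,4,5,6} 5  {2,3,4,5,6} 9
  if 0:e drops first: 14 orders
  if 1:d drops first: 16 orders
heap linearizations: 30

30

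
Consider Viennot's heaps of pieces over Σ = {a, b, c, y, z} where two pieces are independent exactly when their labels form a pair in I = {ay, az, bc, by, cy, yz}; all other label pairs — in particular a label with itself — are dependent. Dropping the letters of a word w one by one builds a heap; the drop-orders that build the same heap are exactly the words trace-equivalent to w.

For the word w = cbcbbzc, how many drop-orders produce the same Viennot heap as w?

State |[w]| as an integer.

10

piece 0:c — minimal
piece 1:b — minimal
piece 2:c rests on {0:c}
piece 3:b rests on {1:b}
piece 4:b rests on {3:b}
piece 5:z rests on {2:c, 4:b}
piece 6:c rests on {5:z}
minimal pieces: {0:c, 1:b}
ways to finish when only these pieces remain (= sum over removing one remaining piece with nothing left below it):
  1 left: {6}→1
  2 left: {5,6}→1
  3 left: {2,5,6}→1  {4,5,6}→1
  4 left: {0,2,5,6}→1  {2,4,5,6}→2  {3,4,5,6}→1
  5 left: {0,2,4,5,6}→3  {1,3,4,5,6}→1  {2,3,4,5,6}→3
  placing 0:c first → 4 extensions
  placing 1:b first → 6 extensions
total linear extensions = 10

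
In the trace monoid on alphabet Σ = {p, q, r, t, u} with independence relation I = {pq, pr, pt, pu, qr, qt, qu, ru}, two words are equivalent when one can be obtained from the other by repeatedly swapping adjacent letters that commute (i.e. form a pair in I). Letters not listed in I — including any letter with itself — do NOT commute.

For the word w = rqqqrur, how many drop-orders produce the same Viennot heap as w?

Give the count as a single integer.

piece 0:r — minimal
piece 1:q — minimal
piece 2:q rests on {1:q}
piece 3:q rests on {2:q}
piece 4:r rests on {0:r}
piece 5:u — minimal
piece 6:r rests on {4:r}
minimal pieces: {0:r, 1:q, 5:u}
ways to finish when only these pieces remain (= sum over removing one remaining piece with nothing left below it):
  1 left: {3}→1  {5}→1  {6}→1
  2 left: {2,3}→1  {3,5}→2  {3,6}→2  {4,6}→1  {5,6}→2
  3 left: {0,4,6}→1  {1,2,3}→1  {2,3,5}→3  {2,3,6}→3  {3,4,6}→3  {3,5,6}→6  {4,5,6}→3
  4 left: {0,3,4,6}→4  {0,4,5,6}→4  {1,2,3,5}→4  {1,2,3,6}→4  {2,3,4,6}→6  {2,3,5,6}→12  {3,4,5,6}→12
  5 left: {0,2,3,4,6}→10  {0,3,4,5,6}→20  {1,2,3,4,6}→10  {1,2,3,5,6}→20  {2,3,4,5,6}→30
  placing 0:r first → 60 extensions
  placing 1:q first → 60 extensions
  placing 5:u first → 20 extensions
total linear extensions = 140

140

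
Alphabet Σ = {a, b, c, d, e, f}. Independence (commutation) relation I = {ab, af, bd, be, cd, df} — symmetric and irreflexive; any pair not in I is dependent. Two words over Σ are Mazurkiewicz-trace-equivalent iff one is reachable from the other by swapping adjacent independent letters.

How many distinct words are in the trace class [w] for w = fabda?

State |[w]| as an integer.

10

piece 0:f — minimal
piece 1:a — minimal
piece 2:b rests on {0:f}
piece 3:d rests on {1:a}
piece 4:a rests on {3:d}
minimal pieces: {0:f, 1:a}
ways to finish when only these pieces remain (= sum over removing one remaining piece with nothing left below it):
  1 left: {2}→1  {4}→1
  2 left: {0,2}→1  {2,4}→2  {3,4}→1
  3 left: {0,2,4}→3  {1,3,4}→1  {2,3,4}→3
  placing 0:f first → 4 extensions
  placing 1:a first → 6 extensions
total linear extensions = 10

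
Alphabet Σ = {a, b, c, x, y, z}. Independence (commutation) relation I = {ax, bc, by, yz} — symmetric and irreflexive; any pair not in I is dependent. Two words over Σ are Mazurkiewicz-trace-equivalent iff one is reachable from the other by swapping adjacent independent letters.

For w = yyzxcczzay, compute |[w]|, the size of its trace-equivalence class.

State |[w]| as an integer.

3

#0=y has no predecessor
#1=y depends on [0:y]
#2=z has no predecessor
#3=x depends on [1:y, 2:z]
#4=c depends on [3:x]
#5=c depends on [4:c]
#6=z depends on [5:c]
#7=z depends on [6:z]
#8=a depends on [7:z]
#9=y depends on [8:a]
sources: [0:y, 2:z]
N(rest) = Σ N(rest − s) over sources s of rest; N(one piece) = 1:
  size 1 → [9]=1
  size 2 → [8,9]=1
  size 3 → [7,8,9]=1
  size 4 → [6,7,8,9]=1
  size 5 → [5,6,7,8,9]=1
  size 6 → [4,5,6,7,8,9]=1
  size 7 → [3,4,5,6,7,8,9]=1
  size 8 → [1,3,4,5,6,7,8,9]=1  [2,3,4,5,6,7,8,9]=1
  first=0(y) contributes 2
  first=2(z) contributes 1
|[w]| = 3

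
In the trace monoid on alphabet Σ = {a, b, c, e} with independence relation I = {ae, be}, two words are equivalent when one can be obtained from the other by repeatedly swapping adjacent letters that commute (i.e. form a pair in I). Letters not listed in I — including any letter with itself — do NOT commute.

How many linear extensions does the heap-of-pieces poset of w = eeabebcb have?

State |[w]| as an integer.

drop 0:e onto floor
drop 1:e onto {0:e}
drop 2:a onto floor
drop 3:b onto {2:a}
drop 4:e onto {1:e}
drop 5:b onto {3:b}
drop 6:c onto {4:e, 5:b}
drop 7:b onto {6:c}
ground layer = {0:e, 2:a}
drop-orders for the pieces not yet dropped (sum over which currently-grounded one goes next):
  1 to go: {7} 1
  2 to go: {6,7} 1
  3 to go: {4,6,7} 1  {5,6,7} 1
  4 to go: {1,4,6,7} 1  {3,5,6,7} 1  {4,5,6,7} 2
  5 to go: {0,1,4,6,7} 1  {1,4,5,6,7} 3  {2,3,5,6,7} 1  {3,4,5,6,7} 3
  6 to go: {0,1,4,5,6,7} 4  {1,3,4,5,6,7} 6  {2,3,4,5,6,7} 4
  if 0:e drops first: 10 orders
  if 2:a drops first: 10 orders
heap linearizations: 20

20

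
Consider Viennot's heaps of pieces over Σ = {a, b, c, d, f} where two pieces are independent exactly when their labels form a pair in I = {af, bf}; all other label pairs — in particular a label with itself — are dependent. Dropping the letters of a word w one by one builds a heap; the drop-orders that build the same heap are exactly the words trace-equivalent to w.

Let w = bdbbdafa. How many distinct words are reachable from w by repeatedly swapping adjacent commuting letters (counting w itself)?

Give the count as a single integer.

3

drop 0:b onto floor
drop 1:d onto {0:b}
drop 2:b onto {1:d}
drop 3:b onto {2:b}
drop 4:d onto {3:b}
drop 5:a onto {4:d}
drop 6:f onto {4:d}
drop 7:a onto {5:a}
ground layer = {0:b}
drop-orders for the pieces not yet dropped (sum over which currently-grounded one goes next):
  1 to go: {6} 1  {7} 1
  2 to go: {5,7} 1  {6,7} 2
  3 to go: {5,6,7} 3
  4 to go: {4,5,6,7} 3
  5 to go: {3,4,5,6,7} 3
  6 to go: {2,3,4,5,6,7} 3
  if 0:b drops first: 3 orders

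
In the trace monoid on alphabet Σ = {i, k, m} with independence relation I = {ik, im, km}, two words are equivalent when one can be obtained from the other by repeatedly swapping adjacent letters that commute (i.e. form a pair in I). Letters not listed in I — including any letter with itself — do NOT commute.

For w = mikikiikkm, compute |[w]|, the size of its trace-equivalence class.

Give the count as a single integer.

3150

#0=m has no predecessor
#1=i has no predecessor
#2=k has no predecessor
#3=i depends on [1:i]
#4=k depends on [2:k]
#5=i depends on [3:i]
#6=i depends on [5:i]
#7=k depends on [4:k]
#8=k depends on [7:k]
#9=m depends on [0:m]
sources: [0:m, 1:i, 2:k]
N(rest) = Σ N(rest − s) over sources s of rest; N(one piece) = 1:
  size 1 → [6]=1  [8]=1  [9]=1
  size 2 → [0,9]=1  [5,6]=1  [6,8]=2  [6,9]=2  [7,8]=1  [8,9]=2
  size 3 → [0,6,9]=3  [0,8,9]=3  [3,5,6]=1  [4,7,8]=1  [5,6,8]=3  [5,6,9]=3  [6,7,8]=3  [6,8,9]=6  [7,8,9]=3
  size 4 → [0,5,6,9]=6  [0,6,8,9]=12  [0,7,8,9]=6  [1,3,5,6]=1  [2,4,7,8]=1  [3,5,6,8]=4  [3,5,6,9]=4  [4,6,7,8]=4  [4,7,8,9]=4  [5,6,7,8]=6  [5,6,8,9]=12  [6,7,8,9]=12
  size 5 → [0,3,5,6,9]=10  [0,4,7,8,9]=10  [0,5,6,8,9]=30  [0,6,7,8,9]=30  [1,3,5,6,8]=5  [1,3,5,6,9]=5  [2,4,6,7,8]=5  [2,4,7,8,9]=5  [3,5,6,7,8]=10  [3,5,6,8,9]=20  [4,5,6,7,8]=10  [4,6,7,8,9]=20  [5,6,7,8,9]=30
  size 6 → [0,1,3,5,6,9]=15  [0,2,4,7,8,9]=15  [0,3,5,6,8,9]=60  [0,4,6,7,8,9]=60  [0,5,6,7,8,9]=90  [1,3,5,6,7,8]=15  [1,3,5,6,8,9]=30  [2,4,5,6,7,8]=15  [2,4,6,7,8,9]=30  [3,4,5,6,7,8]=20  [3,5,6,7,8,9]=60  [4,5,6,7,8,9]=60
  size 7 → [0,1,3,5,6,8,9]=105  [0,2,4,6,7,8,9]=105  [0,3,5,6,7,8,9]=210  [0,4,5,6,7,8,9]=210  [1,3,4,5,6,7,8]=35  [1,3,5,6,7,8,9]=105  [2,3,4,5,6,7,8]=35  [2,4,5,6,7,8,9]=105  [3,4,5,6,7,8,9]=140
  size 8 → [0,1,3,5,6,7,8,9]=420  [0,2,4,5,6,7,8,9]=420  [0,3,4,5,6,7,8,9]=560  [1,2,3,4,5,6,7,8]=70  [1,3,4,5,6,7,8,9]=280  [2,3,4,5,6,7,8,9]=280
  first=0(m) contributes 630
  first=1(i) contributes 1260
  first=2(k) contributes 1260
|[w]| = 3150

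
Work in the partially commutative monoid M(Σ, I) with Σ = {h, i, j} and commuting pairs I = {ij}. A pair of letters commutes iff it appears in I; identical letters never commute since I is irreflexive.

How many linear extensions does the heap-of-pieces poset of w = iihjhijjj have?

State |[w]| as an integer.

4

piece 0:i — minimal
piece 1:i rests on {0:i}
piece 2:h rests on {1:i}
piece 3:j rests on {2:h}
piece 4:h rests on {3:j}
piece 5:i rests on {4:h}
piece 6:j rests on {4:h}
piece 7:j rests on {6:j}
piece 8:j rests on {7:j}
minimal pieces: {0:i}
ways to finish when only these pieces remain (= sum over removing one remaining piece with nothing left below it):
  1 left: {5}→1  {8}→1
  2 left: {5,8}→2  {7,8}→1
  3 left: {5,7,8}→3  {6,7,8}→1
  4 left: {5,6,7,8}→4
  5 left: {4,5,6,7,8}→4
  6 left: {3,4,5,6,7,8}→4
  7 left: {2,3,4,5,6,7,8}→4
  placing 0:i first → 4 extensions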